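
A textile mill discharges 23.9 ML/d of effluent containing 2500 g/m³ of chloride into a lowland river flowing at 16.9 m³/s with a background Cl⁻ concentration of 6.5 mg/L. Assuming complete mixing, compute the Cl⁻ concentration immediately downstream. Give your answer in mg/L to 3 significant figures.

46.7 mg/L

23.9 ML/d = 0.2766 m³/s.
Conservation of mass across the mixing zone: C = (0.2766·2500 + 16.9·6.5) / (0.2766 + 16.9) = 801.4/17.18 = 46.66 mg/L.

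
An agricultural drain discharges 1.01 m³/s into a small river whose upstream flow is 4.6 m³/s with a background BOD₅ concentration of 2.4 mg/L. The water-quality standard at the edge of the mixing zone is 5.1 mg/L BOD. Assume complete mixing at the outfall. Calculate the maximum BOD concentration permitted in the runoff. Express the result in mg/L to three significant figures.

Mass balance: 5.1·5.61 = 1.01·Cₑ + 4.6·2.4.
Cₑ = (28.61 − 11.04) / 1.01 = 17.4 mg/L.

17.4 mg/L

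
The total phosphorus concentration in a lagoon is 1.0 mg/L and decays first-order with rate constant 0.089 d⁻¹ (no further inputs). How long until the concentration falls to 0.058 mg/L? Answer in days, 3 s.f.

32.0 d

t = ln(C₀/C)/k = ln(1.0/0.058)/0.089 = 2.847/0.089 = 31.99 d.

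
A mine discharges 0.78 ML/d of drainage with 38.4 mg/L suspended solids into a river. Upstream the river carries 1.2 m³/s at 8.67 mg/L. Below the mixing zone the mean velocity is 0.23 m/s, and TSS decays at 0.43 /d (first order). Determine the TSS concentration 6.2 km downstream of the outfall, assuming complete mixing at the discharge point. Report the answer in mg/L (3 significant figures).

0.78 ML/d = 0.009028 m³/s.
After complete mixing, C₀ = (0.009028·38.4 + 1.2·8.67) / 1.209 = 8.892 mg/L.
Travel time t = 6200 m / 0.23 m/s = 2.696e+04 s = 0.312 d.
C = 8.892·exp(−0.43·0.312) = 8.892·0.8745 = 7.776 mg/L.

7.78 mg/L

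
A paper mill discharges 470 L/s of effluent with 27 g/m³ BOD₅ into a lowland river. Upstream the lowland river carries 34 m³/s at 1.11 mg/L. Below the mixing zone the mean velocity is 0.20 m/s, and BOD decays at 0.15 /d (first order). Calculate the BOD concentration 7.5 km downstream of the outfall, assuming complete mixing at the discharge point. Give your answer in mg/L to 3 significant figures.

1.37 mg/L

470 L/s = 0.47 m³/s.
After complete mixing, C₀ = (0.47·27 + 34·1.11) / 34.47 = 1.463 mg/L.
Travel time t = 7500 m / 0.20 m/s = 3.75e+04 s = 0.434 d.
C = 1.463·exp(−0.15·0.434) = 1.463·0.937 = 1.371 mg/L.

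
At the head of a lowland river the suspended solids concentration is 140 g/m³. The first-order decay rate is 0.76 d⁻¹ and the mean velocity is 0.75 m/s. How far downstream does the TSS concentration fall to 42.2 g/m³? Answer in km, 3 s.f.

102 km

From C = C₀·e^(−kt), t = ln(C₀/C)/k = ln(140/42.2)/0.76 = 1.199/0.76 = 1.578 d.
Distance = v·t = 0.75 m/s × 1.363e+05 s = 1.022e+05 m = 102.2 km.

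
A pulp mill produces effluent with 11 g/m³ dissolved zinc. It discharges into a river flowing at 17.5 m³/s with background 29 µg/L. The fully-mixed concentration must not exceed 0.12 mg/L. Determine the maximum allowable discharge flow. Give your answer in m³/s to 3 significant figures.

0.146 m³/s

29 µg/L = 0.029 mg/L.
Mass balance at complete mixing: C_std·(Q_w + Q_r) = Q_w·C_e + Q_r·C_b.
Rearranging, Q_w = Q_r·(C_std − C_b)/(C_e − C_std) = 17.5·(0.12 − 0.029) / (11 − 0.12) = 0.1464 m³/s.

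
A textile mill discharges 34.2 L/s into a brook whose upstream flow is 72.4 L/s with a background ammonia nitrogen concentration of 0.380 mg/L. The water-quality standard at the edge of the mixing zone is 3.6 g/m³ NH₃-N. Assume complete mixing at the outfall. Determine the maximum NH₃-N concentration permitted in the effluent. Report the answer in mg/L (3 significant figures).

34.2 L/s = 0.0342 m³/s.
72.4 L/s = 0.0724 m³/s.
Mass balance: 3.6·0.1066 = 0.0342·Cₑ + 0.0724·0.38.
Cₑ = (0.3838 − 0.02751) / 0.0342 = 10.42 mg/L.

10.4 mg/L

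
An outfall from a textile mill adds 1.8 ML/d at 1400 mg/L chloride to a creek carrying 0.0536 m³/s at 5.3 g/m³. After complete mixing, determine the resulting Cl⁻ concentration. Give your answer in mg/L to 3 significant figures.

396 mg/L

1.8 ML/d = 0.02083 m³/s.
Flow-weighted mixing gives C = (0.02083·1400 + 0.0536·5.3) / (0.02083 + 0.0536) = 29.45/0.07443 = 395.7 mg/L.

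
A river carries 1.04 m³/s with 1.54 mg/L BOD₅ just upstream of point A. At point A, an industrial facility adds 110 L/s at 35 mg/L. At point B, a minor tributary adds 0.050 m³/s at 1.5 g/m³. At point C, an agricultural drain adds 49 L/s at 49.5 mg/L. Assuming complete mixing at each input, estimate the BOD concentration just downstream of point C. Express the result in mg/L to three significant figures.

110 L/s = 0.11 m³/s.
After input A: C = (1.04·1.54 + 0.11·35) / 1.15 = 4.741 mg/L.
After input B: C = (1.15·4.741 + 0.05·1.5) / 1.2 = 4.605 mg/L.
49 L/s = 0.049 m³/s.
After input C: C = (1.2·4.605 + 0.049·49.5) / 1.249 = 6.367 mg/L.

6.37 mg/L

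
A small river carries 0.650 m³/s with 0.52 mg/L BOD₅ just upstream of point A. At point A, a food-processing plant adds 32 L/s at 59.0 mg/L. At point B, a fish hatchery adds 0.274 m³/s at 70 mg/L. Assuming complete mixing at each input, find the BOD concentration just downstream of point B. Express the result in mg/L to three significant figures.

32 L/s = 0.032 m³/s.
After input A: C = (0.65·0.52 + 0.032·59) / 0.682 = 3.264 mg/L.
After input B: C = (0.682·3.264 + 0.274·70) / 0.956 = 22.39 mg/L.

22.4 mg/L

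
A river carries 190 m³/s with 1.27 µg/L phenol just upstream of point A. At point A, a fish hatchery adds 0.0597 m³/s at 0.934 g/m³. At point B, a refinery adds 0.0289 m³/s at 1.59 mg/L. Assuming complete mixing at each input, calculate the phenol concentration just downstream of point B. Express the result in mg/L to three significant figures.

0.00180 mg/L

1.27 µg/L = 0.00127 mg/L.
After input A: C = (190·0.00127 + 0.0597·0.934) / 190.1 = 0.001563 mg/L.
After input B: C = (190.1·0.001563 + 0.0289·1.59) / 190.1 = 0.001804 mg/L.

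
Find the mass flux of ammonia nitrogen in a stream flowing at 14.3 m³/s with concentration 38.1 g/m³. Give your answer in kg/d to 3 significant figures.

47100 kg/d

Mass flux = Q·C = 14.3 m³/s × 38.1 g/m³ = 544.8 g/s.
= 544.8 g/s × 86.4 = 4.707e+04 kg/d.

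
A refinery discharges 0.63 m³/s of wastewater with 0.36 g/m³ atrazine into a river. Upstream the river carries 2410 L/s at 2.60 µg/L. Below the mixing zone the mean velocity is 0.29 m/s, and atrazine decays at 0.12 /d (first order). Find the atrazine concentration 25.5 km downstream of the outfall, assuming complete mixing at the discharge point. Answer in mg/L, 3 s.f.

2410 L/s = 2.41 m³/s.
2.60 µg/L = 0.0026 mg/L.
After complete mixing, C₀ = (0.63·0.36 + 2.41·0.0026) / 3.04 = 0.07667 mg/L.
Travel time t = 2.55e+04 m / 0.29 m/s = 8.793e+04 s = 1.018 d.
C = 0.07667·exp(−0.12·1.018) = 0.07667·0.885 = 0.06785 mg/L.

0.0679 mg/L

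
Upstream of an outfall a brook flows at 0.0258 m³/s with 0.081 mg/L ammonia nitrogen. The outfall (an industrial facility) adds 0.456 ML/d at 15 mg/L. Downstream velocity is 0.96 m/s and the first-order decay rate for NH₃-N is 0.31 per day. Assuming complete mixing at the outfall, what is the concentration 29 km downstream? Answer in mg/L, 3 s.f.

2.35 mg/L

0.456 ML/d = 0.005278 m³/s.
After complete mixing, C₀ = (0.005278·15 + 0.0258·0.081) / 0.03108 = 2.615 mg/L.
Travel time t = 2.9e+04 m / 0.96 m/s = 3.021e+04 s = 0.3496 d.
C = 2.615·exp(−0.31·0.3496) = 2.615·0.8973 = 2.346 mg/L.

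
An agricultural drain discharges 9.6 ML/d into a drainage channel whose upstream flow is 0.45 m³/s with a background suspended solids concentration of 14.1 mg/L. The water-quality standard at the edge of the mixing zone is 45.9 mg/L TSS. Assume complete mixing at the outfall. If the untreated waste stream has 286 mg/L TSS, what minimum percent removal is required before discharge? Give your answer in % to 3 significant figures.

38.9 %

9.6 ML/d = 0.1111 m³/s.
Mass balance: 45.9·0.5611 = 0.1111·Cₑ + 0.45·14.1.
Cₑ = (25.75 − 6.345) / 0.1111 = 174.7 mg/L.
Required removal = 1 − 174.7/286 = 38.92 %.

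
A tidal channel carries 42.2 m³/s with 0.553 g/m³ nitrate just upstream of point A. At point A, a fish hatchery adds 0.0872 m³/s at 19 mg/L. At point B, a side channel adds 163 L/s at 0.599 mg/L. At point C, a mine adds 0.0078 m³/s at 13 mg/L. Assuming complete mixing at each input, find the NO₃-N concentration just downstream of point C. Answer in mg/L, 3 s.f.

After input A: C = (42.2·0.553 + 0.0872·19) / 42.29 = 0.591 mg/L.
163 L/s = 0.163 m³/s.
After input B: C = (42.29·0.591 + 0.163·0.599) / 42.45 = 0.5911 mg/L.
After input C: C = (42.45·0.5911 + 0.0078·13) / 42.46 = 0.5933 mg/L.

0.593 mg/L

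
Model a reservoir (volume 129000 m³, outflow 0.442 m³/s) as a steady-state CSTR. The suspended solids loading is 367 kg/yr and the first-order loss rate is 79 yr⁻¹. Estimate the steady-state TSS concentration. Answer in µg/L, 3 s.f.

15.2 µg/L

Outflow Q = 0.442 m³/s × 3.156e+07 s/yr = 1.395e+07 m³/yr.
Steady-state CSTR mass balance: W = Q·C + k·V·C, so C = W/(Q + kV).
Q + kV = 1.395e+07 + 79·129000 = 2.414e+07 m³/yr.
C = 367/2.414e+07 = 1.52e-05 kg/m³ = 0.0152 mg/L = 15.2 µg/L.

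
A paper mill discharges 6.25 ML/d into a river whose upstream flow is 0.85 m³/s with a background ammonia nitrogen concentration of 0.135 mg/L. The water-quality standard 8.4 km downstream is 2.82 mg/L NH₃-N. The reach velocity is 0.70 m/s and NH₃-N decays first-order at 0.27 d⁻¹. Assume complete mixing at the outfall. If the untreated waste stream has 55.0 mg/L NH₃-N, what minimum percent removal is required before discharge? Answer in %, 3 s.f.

6.25 ML/d = 0.07234 m³/s.
Travel time to the compliance point: t = 8400/0.70 = 1.2e+04 s = 0.1389 d; decay factor exp(−0.27·0.1389) = 0.9632.
So the concentration just after mixing may be at most 2.82/0.9632 = 2.928 mg/L.
Mass balance: 2.928·0.9223 = 0.07234·Cₑ + 0.85·0.135.
Cₑ = (2.7 − 0.1148) / 0.07234 = 35.74 mg/L.
Required removal = 1 − 35.74/55.0 = 35.01 %.

35.0 %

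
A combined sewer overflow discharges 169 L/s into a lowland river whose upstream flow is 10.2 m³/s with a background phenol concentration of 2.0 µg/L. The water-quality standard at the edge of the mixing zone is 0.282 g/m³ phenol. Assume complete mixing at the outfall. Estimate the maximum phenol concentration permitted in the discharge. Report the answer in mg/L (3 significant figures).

17.2 mg/L

169 L/s = 0.169 m³/s.
2.0 µg/L = 0.002 mg/L.
Mass balance: 0.282·10.37 = 0.169·Cₑ + 10.2·0.002.
Cₑ = (2.924 − 0.0204) / 0.169 = 17.18 mg/L.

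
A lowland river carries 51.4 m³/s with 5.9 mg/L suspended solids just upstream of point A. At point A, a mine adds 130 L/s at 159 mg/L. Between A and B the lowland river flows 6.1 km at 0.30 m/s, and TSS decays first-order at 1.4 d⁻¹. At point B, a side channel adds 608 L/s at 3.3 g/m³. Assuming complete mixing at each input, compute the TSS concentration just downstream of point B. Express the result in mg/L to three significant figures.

130 L/s = 0.13 m³/s.
After input A: C = (51.4·5.9 + 0.13·159) / 51.53 = 6.286 mg/L.
Over the 6.1 km reach to input B (t = 2.033e+04 s = 0.2353 d), decay gives C = 6.286·exp(−1.4·0.2353) = 4.522 mg/L.
608 L/s = 0.608 m³/s.
After input B: C = (51.53·4.522 + 0.608·3.3) / 52.14 = 4.507 mg/L.

4.51 mg/L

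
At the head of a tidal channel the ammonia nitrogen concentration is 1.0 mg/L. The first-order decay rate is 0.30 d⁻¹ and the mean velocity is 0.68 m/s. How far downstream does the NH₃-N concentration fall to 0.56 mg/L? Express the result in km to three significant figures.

From C = C₀·e^(−kt), t = ln(C₀/C)/k = ln(1.0/0.56)/0.30 = 0.5798/0.30 = 1.933 d.
Distance = v·t = 0.68 m/s × 1.67e+05 s = 1.136e+05 m = 113.6 km.

114 km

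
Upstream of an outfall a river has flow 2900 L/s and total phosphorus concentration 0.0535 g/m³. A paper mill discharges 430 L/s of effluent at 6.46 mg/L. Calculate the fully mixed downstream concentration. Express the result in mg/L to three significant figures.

430 L/s = 0.43 m³/s.
2900 L/s = 2.9 m³/s.
Flow-weighted mixing gives C = (0.43·6.46 + 2.9·0.0535) / (0.43 + 2.9) = 2.933/3.33 = 0.8808 mg/L.

0.881 mg/L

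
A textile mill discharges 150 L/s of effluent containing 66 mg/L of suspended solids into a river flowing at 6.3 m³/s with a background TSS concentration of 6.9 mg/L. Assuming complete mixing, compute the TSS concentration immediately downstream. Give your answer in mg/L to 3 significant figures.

150 L/s = 0.15 m³/s.
Flow-weighted mixing gives C = (0.15·66 + 6.3·6.9) / (0.15 + 6.3) = 53.37/6.45 = 8.274 mg/L.

8.27 mg/L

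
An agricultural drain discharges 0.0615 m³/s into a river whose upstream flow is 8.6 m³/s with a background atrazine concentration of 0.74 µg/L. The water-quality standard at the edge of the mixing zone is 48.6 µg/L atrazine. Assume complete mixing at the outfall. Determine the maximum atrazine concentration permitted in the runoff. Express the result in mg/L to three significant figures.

6.74 mg/L

0.74 µg/L = 0.00074 mg/L.
48.6 µg/L = 0.0486 mg/L.
Mass balance: 0.0486·8.662 = 0.0615·Cₑ + 8.6·0.00074.
Cₑ = (0.4209 − 0.006364) / 0.0615 = 6.741 mg/L.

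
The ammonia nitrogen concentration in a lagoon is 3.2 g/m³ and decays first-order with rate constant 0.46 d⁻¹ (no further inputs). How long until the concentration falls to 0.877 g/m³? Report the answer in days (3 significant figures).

2.81 d

t = ln(C₀/C)/k = ln(3.2/0.877)/0.46 = 1.294/0.46 = 2.814 d.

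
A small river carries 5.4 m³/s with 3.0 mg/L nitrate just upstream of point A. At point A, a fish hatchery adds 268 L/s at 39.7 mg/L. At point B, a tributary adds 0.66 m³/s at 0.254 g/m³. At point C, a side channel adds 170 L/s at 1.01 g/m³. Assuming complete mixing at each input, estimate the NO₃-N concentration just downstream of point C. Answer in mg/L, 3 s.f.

268 L/s = 0.268 m³/s.
After input A: C = (5.4·3 + 0.268·39.7) / 5.668 = 4.735 mg/L.
After input B: C = (5.668·4.735 + 0.66·0.254) / 6.328 = 4.268 mg/L.
170 L/s = 0.17 m³/s.
After input C: C = (6.328·4.268 + 0.17·1.01) / 6.498 = 4.183 mg/L.

4.18 mg/L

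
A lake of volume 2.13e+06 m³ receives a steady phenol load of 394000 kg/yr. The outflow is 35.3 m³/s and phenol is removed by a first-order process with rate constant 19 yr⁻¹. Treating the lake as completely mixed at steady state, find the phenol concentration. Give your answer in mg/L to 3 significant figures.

Outflow Q = 35.3 m³/s × 3.156e+07 s/yr = 1.114e+09 m³/yr.
Steady-state CSTR mass balance: W = Q·C + k·V·C, so C = W/(Q + kV).
Q + kV = 1.114e+09 + 19·2.13e+06 = 1.154e+09 m³/yr.
C = 394000/1.154e+09 = 0.0003413 kg/m³ = 0.3413 mg/L.

0.341 mg/L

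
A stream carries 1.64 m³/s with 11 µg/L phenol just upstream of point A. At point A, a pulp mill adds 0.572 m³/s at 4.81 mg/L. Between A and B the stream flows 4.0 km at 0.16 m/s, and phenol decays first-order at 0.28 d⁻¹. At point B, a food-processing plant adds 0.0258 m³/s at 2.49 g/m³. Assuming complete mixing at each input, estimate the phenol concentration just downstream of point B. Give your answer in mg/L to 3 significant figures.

11 µg/L = 0.011 mg/L.
After input A: C = (1.64·0.011 + 0.572·4.81) / 2.212 = 1.252 mg/L.
Over the 4.0 km reach to input B (t = 2.5e+04 s = 0.2894 d), decay gives C = 1.252·exp(−0.28·0.2894) = 1.155 mg/L.
After input B: C = (2.212·1.155 + 0.0258·2.49) / 2.238 = 1.17 mg/L.

1.17 mg/L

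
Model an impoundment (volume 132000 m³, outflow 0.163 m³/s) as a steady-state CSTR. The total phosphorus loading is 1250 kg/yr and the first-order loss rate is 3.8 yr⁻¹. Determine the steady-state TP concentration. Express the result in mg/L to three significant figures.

Outflow Q = 0.163 m³/s × 3.156e+07 s/yr = 5.144e+06 m³/yr.
Steady-state CSTR mass balance: W = Q·C + k·V·C, so C = W/(Q + kV).
Q + kV = 5.144e+06 + 3.8·132000 = 5.645e+06 m³/yr.
C = 1250/5.645e+06 = 0.0002214 kg/m³ = 0.2214 mg/L.

0.221 mg/L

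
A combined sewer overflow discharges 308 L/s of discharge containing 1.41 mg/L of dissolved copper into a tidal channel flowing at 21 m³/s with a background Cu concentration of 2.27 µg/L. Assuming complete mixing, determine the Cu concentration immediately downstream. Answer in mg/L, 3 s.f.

308 L/s = 0.308 m³/s.
2.27 µg/L = 0.00227 mg/L.
Conservation of mass across the mixing zone: C = (0.308·1.41 + 21·0.00227) / (0.308 + 21) = 0.4819/21.31 = 0.02262 mg/L.

0.0226 mg/L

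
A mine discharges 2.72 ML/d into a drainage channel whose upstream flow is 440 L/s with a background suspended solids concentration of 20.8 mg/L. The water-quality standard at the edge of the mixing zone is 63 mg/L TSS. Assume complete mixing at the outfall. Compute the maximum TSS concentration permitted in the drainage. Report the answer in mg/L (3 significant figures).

2.72 ML/d = 0.03148 m³/s.
440 L/s = 0.44 m³/s.
Mass balance: 63·0.4715 = 0.03148·Cₑ + 0.44·20.8.
Cₑ = (29.7 − 9.152) / 0.03148 = 652.8 mg/L.

653 mg/L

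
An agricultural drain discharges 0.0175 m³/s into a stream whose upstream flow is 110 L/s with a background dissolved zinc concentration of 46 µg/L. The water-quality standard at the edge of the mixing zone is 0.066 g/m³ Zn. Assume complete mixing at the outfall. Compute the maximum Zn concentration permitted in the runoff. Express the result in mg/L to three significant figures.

0.192 mg/L

110 L/s = 0.11 m³/s.
46 µg/L = 0.046 mg/L.
Mass balance: 0.066·0.1275 = 0.0175·Cₑ + 0.11·0.046.
Cₑ = (0.008415 − 0.00506) / 0.0175 = 0.1917 mg/L.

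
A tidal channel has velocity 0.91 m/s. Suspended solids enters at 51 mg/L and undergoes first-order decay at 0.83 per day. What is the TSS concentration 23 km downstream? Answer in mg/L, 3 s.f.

Travel time t = 23 km / 0.91 m/s = 2.3e+04/0.91 = 2.527e+04 s = 0.2925 d.
First-order decay: C = 51·exp(−0.83·0.2925) = 51·0.7844 = 40.01 mg/L.

40.0 mg/L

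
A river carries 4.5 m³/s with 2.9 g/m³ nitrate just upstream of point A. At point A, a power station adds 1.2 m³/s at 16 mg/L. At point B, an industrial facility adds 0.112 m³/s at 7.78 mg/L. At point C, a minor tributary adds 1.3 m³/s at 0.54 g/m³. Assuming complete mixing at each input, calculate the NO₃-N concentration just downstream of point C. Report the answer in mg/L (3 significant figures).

After input A: C = (4.5·2.9 + 1.2·16) / 5.7 = 5.658 mg/L.
After input B: C = (5.7·5.658 + 0.112·7.78) / 5.812 = 5.699 mg/L.
After input C: C = (5.812·5.699 + 1.3·0.54) / 7.112 = 4.756 mg/L.

4.76 mg/L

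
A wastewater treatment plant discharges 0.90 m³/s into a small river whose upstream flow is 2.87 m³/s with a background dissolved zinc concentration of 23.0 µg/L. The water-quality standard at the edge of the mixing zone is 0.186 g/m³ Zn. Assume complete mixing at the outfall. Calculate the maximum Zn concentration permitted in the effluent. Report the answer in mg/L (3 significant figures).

23.0 µg/L = 0.023 mg/L.
Mass balance: 0.186·3.77 = 0.9·Cₑ + 2.87·0.023.
Cₑ = (0.7012 − 0.06601) / 0.9 = 0.7058 mg/L.

0.706 mg/L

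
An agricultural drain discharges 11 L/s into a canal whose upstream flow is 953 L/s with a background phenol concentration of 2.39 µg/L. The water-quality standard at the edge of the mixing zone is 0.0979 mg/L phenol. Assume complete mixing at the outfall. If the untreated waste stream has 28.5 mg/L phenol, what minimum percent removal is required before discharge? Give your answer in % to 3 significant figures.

11 L/s = 0.011 m³/s.
953 L/s = 0.953 m³/s.
2.39 µg/L = 0.00239 mg/L.
Mass balance: 0.0979·0.964 = 0.011·Cₑ + 0.953·0.00239.
Cₑ = (0.09438 − 0.002278) / 0.011 = 8.373 mg/L.
Required removal = 1 − 8.373/28.5 = 70.62 %.

70.6 %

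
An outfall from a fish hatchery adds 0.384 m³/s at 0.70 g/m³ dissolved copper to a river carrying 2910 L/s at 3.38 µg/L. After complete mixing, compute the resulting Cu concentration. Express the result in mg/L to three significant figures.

0.0846 mg/L

2910 L/s = 2.91 m³/s.
3.38 µg/L = 0.00338 mg/L.
By mass balance at complete mixing, C = (0.384·0.7 + 2.91·0.00338) / (0.384 + 2.91) = 0.2786/3.294 = 0.08459 mg/L.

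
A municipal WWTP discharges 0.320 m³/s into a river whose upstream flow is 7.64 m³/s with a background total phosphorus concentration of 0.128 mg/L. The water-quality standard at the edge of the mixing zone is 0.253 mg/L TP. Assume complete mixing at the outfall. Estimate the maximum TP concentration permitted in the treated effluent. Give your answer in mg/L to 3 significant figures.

3.24 mg/L

Mass balance: 0.253·7.96 = 0.32·Cₑ + 7.64·0.128.
Cₑ = (2.014 − 0.9779) / 0.32 = 3.237 mg/L.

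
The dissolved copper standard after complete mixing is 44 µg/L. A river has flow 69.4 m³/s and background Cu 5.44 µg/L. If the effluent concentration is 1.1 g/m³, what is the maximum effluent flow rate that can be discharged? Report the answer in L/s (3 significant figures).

2530 L/s

5.44 µg/L = 0.00544 mg/L.
44 µg/L = 0.044 mg/L.
Mass balance at complete mixing: C_std·(Q_w + Q_r) = Q_w·C_e + Q_r·C_b.
Rearranging, Q_w = Q_r·(C_std − C_b)/(C_e − C_std) = 69.4·(0.044 − 0.00544) / (1.1 − 0.044) = 2.534 m³/s.
= 2534 L/s.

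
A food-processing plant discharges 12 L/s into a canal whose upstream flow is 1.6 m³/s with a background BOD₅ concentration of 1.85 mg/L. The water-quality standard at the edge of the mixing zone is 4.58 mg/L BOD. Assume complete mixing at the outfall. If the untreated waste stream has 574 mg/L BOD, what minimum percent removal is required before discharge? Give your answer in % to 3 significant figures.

12 L/s = 0.012 m³/s.
Mass balance: 4.58·1.612 = 0.012·Cₑ + 1.6·1.85.
Cₑ = (7.383 − 2.96) / 0.012 = 368.6 mg/L.
Required removal = 1 − 368.6/574 = 35.79 %.

35.8 %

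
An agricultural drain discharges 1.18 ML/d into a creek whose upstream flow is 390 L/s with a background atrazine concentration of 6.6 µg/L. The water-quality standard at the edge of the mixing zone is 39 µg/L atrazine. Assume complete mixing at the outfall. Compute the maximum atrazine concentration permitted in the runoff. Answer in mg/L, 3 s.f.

1.18 ML/d = 0.01366 m³/s.
390 L/s = 0.39 m³/s.
6.6 µg/L = 0.0066 mg/L.
39 µg/L = 0.039 mg/L.
Mass balance: 0.039·0.4037 = 0.01366·Cₑ + 0.39·0.0066.
Cₑ = (0.01574 − 0.002574) / 0.01366 = 0.9642 mg/L.

0.964 mg/L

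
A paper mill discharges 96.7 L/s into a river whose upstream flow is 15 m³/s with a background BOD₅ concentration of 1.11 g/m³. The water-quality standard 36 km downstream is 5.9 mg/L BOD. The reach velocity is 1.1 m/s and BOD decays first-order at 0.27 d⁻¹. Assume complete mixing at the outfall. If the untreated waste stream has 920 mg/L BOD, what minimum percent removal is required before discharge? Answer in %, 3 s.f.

96.7 L/s = 0.0967 m³/s.
Travel time to the compliance point: t = 3.6e+04/1.1 = 3.273e+04 s = 0.3788 d; decay factor exp(−0.27·0.3788) = 0.9028.
So the concentration just after mixing may be at most 5.9/0.9028 = 6.535 mg/L.
Mass balance: 6.535·15.1 = 0.0967·Cₑ + 15·1.11.
Cₑ = (98.66 − 16.65) / 0.0967 = 848.1 mg/L.
Required removal = 1 − 848.1/920 = 7.814 %.

7.81 %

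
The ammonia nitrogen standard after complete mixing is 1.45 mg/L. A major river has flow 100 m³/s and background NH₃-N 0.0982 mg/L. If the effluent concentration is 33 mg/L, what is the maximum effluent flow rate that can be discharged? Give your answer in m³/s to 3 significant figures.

4.28 m³/s

Mass balance at complete mixing: C_std·(Q_w + Q_r) = Q_w·C_e + Q_r·C_b.
Rearranging, Q_w = Q_r·(C_std − C_b)/(C_e − C_std) = 100·(1.45 − 0.0982) / (33 − 1.45) = 4.285 m³/s.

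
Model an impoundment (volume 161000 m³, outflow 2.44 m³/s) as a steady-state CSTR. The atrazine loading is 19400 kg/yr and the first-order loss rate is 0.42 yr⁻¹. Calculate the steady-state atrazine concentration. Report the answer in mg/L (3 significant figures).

0.252 mg/L

Outflow Q = 2.44 m³/s × 3.156e+07 s/yr = 7.7e+07 m³/yr.
Steady-state CSTR mass balance: W = Q·C + k·V·C, so C = W/(Q + kV).
Q + kV = 7.7e+07 + 0.42·161000 = 7.707e+07 m³/yr.
C = 19400/7.707e+07 = 0.0002517 kg/m³ = 0.2517 mg/L.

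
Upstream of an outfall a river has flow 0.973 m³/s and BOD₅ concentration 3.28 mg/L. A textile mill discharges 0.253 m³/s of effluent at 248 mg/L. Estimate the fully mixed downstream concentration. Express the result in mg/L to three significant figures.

Conservation of mass across the mixing zone: C = (0.253·248 + 0.973·3.28) / (0.253 + 0.973) = 65.94/1.226 = 53.78 mg/L.

53.8 mg/L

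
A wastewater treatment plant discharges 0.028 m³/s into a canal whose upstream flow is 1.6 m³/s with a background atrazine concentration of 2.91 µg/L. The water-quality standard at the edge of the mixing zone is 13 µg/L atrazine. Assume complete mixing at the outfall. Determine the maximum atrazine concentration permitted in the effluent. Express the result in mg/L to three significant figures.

0.590 mg/L

2.91 µg/L = 0.00291 mg/L.
13 µg/L = 0.013 mg/L.
Mass balance: 0.013·1.628 = 0.028·Cₑ + 1.6·0.00291.
Cₑ = (0.02116 − 0.004656) / 0.028 = 0.5896 mg/L.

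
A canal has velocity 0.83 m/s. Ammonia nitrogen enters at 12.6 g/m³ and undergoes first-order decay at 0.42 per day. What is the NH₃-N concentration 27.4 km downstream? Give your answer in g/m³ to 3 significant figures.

10.7 g/m³

Travel time t = 27.4 km / 0.83 m/s = 2.74e+04/0.83 = 3.301e+04 s = 0.3821 d.
First-order decay: C = 12.6·exp(−0.42·0.3821) = 12.6·0.8517 = 10.73 g/m³.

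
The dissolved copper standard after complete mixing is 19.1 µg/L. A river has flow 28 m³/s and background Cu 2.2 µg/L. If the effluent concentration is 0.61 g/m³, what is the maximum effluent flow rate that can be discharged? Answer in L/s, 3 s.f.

2.2 µg/L = 0.0022 mg/L.
19.1 µg/L = 0.0191 mg/L.
Mass balance at complete mixing: C_std·(Q_w + Q_r) = Q_w·C_e + Q_r·C_b.
Rearranging, Q_w = Q_r·(C_std − C_b)/(C_e − C_std) = 28·(0.0191 − 0.0022) / (0.61 − 0.0191) = 0.8008 m³/s.
= 800.8 L/s.

801 L/s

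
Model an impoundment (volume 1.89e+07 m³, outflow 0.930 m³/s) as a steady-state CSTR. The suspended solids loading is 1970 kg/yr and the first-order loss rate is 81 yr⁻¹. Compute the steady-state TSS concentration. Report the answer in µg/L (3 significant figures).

Outflow Q = 0.930 m³/s × 3.156e+07 s/yr = 2.935e+07 m³/yr.
Steady-state CSTR mass balance: W = Q·C + k·V·C, so C = W/(Q + kV).
Q + kV = 2.935e+07 + 81·1.89e+07 = 1.56e+09 m³/yr.
C = 1970/1.56e+09 = 1.263e-06 kg/m³ = 0.001263 mg/L = 1.263 µg/L.

1.26 µg/L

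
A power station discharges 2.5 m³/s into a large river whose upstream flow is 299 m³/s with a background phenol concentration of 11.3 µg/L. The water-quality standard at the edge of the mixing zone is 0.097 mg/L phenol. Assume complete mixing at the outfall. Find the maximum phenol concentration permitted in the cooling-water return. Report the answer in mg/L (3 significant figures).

10.3 mg/L

11.3 µg/L = 0.0113 mg/L.
Mass balance: 0.097·301.5 = 2.5·Cₑ + 299·0.0113.
Cₑ = (29.25 − 3.379) / 2.5 = 10.35 mg/L.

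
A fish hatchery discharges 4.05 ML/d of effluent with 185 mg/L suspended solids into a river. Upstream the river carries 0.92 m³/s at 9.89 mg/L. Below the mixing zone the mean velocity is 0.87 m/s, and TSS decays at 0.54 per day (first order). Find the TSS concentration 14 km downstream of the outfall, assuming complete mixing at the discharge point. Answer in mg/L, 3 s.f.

4.05 ML/d = 0.04687 m³/s.
After complete mixing, C₀ = (0.04687·185 + 0.92·9.89) / 0.9669 = 18.38 mg/L.
Travel time t = 1.4e+04 m / 0.87 m/s = 1.609e+04 s = 0.1862 d.
C = 18.38·exp(−0.54·0.1862) = 18.38·0.9043 = 16.62 mg/L.

16.6 mg/L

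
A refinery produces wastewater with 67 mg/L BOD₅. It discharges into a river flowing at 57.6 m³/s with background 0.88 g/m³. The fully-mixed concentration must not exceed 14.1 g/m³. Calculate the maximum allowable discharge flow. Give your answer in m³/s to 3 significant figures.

14.4 m³/s

Mass balance at complete mixing: C_std·(Q_w + Q_r) = Q_w·C_e + Q_r·C_b.
Rearranging, Q_w = Q_r·(C_std − C_b)/(C_e − C_std) = 57.6·(14.1 − 0.88) / (67 − 14.1) = 14.39 m³/s.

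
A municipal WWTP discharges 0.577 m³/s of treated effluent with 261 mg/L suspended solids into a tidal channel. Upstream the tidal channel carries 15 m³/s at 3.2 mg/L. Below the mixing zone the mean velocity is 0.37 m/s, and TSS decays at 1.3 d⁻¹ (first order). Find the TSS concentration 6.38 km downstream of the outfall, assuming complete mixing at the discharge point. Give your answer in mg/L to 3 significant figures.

9.84 mg/L

After complete mixing, C₀ = (0.577·261 + 15·3.2) / 15.58 = 12.75 mg/L.
Travel time t = 6380 m / 0.37 m/s = 1.724e+04 s = 0.1996 d.
C = 12.75·exp(−1.3·0.1996) = 12.75·0.7715 = 9.836 mg/L.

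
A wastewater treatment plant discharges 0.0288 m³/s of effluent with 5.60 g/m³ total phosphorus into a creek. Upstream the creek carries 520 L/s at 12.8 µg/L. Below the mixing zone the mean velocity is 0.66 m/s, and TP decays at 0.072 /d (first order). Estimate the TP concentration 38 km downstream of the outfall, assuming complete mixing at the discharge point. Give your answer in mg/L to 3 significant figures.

0.292 mg/L

520 L/s = 0.52 m³/s.
12.8 µg/L = 0.0128 mg/L.
After complete mixing, C₀ = (0.0288·5.6 + 0.52·0.0128) / 0.5488 = 0.306 mg/L.
Travel time t = 3.8e+04 m / 0.66 m/s = 5.758e+04 s = 0.6664 d.
C = 0.306·exp(−0.072·0.6664) = 0.306·0.9532 = 0.2917 mg/L.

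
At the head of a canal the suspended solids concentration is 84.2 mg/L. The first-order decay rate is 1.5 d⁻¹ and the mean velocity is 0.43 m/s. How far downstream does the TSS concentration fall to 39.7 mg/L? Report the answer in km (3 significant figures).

18.6 km

From C = C₀·e^(−kt), t = ln(C₀/C)/k = ln(84.2/39.7)/1.5 = 0.7518/1.5 = 0.5012 d.
Distance = v·t = 0.43 m/s × 4.331e+04 s = 1.862e+04 m = 18.62 km.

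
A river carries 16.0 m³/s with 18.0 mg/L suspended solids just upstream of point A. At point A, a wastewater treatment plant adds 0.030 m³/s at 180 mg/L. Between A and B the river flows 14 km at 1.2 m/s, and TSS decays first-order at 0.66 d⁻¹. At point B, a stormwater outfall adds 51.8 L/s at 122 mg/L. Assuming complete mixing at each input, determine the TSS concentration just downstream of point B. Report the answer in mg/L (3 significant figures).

After input A: C = (16·18 + 0.03·180) / 16.03 = 18.3 mg/L.
Over the 14 km reach to input B (t = 1.167e+04 s = 0.135 d), decay gives C = 18.3·exp(−0.66·0.135) = 16.74 mg/L.
51.8 L/s = 0.0518 m³/s.
After input B: C = (16.03·16.74 + 0.0518·122) / 16.08 = 17.08 mg/L.

17.1 mg/L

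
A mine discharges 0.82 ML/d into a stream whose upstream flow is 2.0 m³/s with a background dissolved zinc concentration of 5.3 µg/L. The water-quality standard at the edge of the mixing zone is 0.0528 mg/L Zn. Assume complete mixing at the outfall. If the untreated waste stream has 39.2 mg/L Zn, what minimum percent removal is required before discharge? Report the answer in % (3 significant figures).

0.82 ML/d = 0.009491 m³/s.
5.3 µg/L = 0.0053 mg/L.
Mass balance: 0.0528·2.009 = 0.009491·Cₑ + 2·0.0053.
Cₑ = (0.1061 − 0.0106) / 0.009491 = 10.06 mg/L.
Required removal = 1 − 10.06/39.2 = 74.33 %.

74.3 %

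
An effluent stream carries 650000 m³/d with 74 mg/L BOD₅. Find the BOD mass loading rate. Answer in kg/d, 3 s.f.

48100 kg/d

650000 m³/d = 7.523 m³/s.
Mass flux = Q·C = 7.523 m³/s × 74 g/m³ = 556.7 g/s.
= 556.7 g/s × 86.4 = 4.81e+04 kg/d.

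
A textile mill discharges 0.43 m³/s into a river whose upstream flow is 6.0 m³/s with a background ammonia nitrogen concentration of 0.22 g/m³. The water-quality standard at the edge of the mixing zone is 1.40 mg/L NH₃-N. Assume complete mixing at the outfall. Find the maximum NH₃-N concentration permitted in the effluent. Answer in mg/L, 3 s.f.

Mass balance: 1.4·6.43 = 0.43·Cₑ + 6·0.22.
Cₑ = (9.002 − 1.32) / 0.43 = 17.87 mg/L.

17.9 mg/L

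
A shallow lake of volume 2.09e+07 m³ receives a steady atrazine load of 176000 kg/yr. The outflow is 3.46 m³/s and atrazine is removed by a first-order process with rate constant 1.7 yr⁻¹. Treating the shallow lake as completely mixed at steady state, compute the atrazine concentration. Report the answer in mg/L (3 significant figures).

Outflow Q = 3.46 m³/s × 3.156e+07 s/yr = 1.092e+08 m³/yr.
Steady-state CSTR mass balance: W = Q·C + k·V·C, so C = W/(Q + kV).
Q + kV = 1.092e+08 + 1.7·2.09e+07 = 1.447e+08 m³/yr.
C = 176000/1.447e+08 = 0.001216 kg/m³ = 1.216 mg/L.

1.22 mg/L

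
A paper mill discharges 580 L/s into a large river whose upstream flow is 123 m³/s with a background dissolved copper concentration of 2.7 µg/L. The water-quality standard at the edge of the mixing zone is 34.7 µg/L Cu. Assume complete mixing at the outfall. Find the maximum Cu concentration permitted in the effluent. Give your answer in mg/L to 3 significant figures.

6.82 mg/L

580 L/s = 0.58 m³/s.
2.7 µg/L = 0.0027 mg/L.
34.7 µg/L = 0.0347 mg/L.
Mass balance: 0.0347·123.6 = 0.58·Cₑ + 123·0.0027.
Cₑ = (4.288 − 0.3321) / 0.58 = 6.821 mg/L.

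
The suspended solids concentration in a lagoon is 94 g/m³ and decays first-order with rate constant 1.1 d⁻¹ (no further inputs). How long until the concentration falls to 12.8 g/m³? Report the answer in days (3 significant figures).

t = ln(C₀/C)/k = ln(94/12.8)/1.1 = 1.994/1.1 = 1.813 d.

1.81 d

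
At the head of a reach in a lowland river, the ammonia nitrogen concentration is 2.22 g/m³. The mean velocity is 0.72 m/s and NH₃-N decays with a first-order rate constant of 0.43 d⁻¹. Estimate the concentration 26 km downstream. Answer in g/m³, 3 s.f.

Travel time t = 26 km / 0.72 m/s = 2.6e+04/0.72 = 3.611e+04 s = 0.418 d.
First-order decay: C = 2.22·exp(−0.43·0.418) = 2.22·0.8355 = 1.855 g/m³.

1.85 g/m³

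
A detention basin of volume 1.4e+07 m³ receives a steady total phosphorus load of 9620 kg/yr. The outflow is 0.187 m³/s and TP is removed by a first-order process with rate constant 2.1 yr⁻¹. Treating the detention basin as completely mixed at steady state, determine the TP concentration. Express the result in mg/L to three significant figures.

0.273 mg/L

Outflow Q = 0.187 m³/s × 3.156e+07 s/yr = 5.901e+06 m³/yr.
Steady-state CSTR mass balance: W = Q·C + k·V·C, so C = W/(Q + kV).
Q + kV = 5.901e+06 + 2.1·1.4e+07 = 3.53e+07 m³/yr.
C = 9620/3.53e+07 = 0.0002725 kg/m³ = 0.2725 mg/L.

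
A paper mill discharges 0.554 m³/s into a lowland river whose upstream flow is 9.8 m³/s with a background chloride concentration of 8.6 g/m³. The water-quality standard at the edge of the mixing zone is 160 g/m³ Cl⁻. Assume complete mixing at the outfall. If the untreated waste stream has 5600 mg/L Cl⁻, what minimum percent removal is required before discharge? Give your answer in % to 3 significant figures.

49.3 %

Mass balance: 160·10.35 = 0.554·Cₑ + 9.8·8.6.
Cₑ = (1657 − 84.28) / 0.554 = 2838 mg/L.
Required removal = 1 − 2838/5600 = 49.32 %.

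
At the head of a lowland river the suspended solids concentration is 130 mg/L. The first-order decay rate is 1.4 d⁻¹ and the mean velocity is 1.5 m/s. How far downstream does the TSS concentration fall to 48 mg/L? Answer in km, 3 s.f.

92.2 km

From C = C₀·e^(−kt), t = ln(C₀/C)/k = ln(130/48)/1.4 = 0.9963/1.4 = 0.7117 d.
Distance = v·t = 1.5 m/s × 6.149e+04 s = 9.223e+04 m = 92.23 km.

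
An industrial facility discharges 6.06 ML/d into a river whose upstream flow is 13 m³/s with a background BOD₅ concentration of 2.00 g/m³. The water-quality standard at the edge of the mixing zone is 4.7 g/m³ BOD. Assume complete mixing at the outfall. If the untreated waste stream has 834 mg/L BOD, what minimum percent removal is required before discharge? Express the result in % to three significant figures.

6.06 ML/d = 0.07014 m³/s.
Mass balance: 4.7·13.07 = 0.07014·Cₑ + 13·2.
Cₑ = (61.43 − 26) / 0.07014 = 505.1 mg/L.
Required removal = 1 − 505.1/834 = 39.43 %.

39.4 %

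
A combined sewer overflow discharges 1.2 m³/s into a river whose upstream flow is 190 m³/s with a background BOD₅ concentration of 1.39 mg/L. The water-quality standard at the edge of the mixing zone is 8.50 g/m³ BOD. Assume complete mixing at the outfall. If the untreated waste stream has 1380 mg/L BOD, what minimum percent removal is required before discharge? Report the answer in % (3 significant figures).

Mass balance: 8.5·191.2 = 1.2·Cₑ + 190·1.39.
Cₑ = (1625 − 264.1) / 1.2 = 1134 mg/L.
Required removal = 1 − 1134/1380 = 17.81 %.

17.8 %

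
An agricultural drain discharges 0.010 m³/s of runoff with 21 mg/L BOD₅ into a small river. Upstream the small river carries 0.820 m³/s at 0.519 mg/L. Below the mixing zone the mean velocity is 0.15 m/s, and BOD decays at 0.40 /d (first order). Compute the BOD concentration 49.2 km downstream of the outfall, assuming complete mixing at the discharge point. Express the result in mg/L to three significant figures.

0.168 mg/L

After complete mixing, C₀ = (0.01·21 + 0.82·0.519) / 0.83 = 0.7658 mg/L.
Travel time t = 4.92e+04 m / 0.15 m/s = 3.28e+05 s = 3.796 d.
C = 0.7658·exp(−0.40·3.796) = 0.7658·0.219 = 0.1677 mg/L.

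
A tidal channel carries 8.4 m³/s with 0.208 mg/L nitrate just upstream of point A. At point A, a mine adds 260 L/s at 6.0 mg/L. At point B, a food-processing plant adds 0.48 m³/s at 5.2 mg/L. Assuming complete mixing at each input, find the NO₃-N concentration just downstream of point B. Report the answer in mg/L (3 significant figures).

0.635 mg/L

260 L/s = 0.26 m³/s.
After input A: C = (8.4·0.208 + 0.26·6) / 8.66 = 0.3819 mg/L.
After input B: C = (8.66·0.3819 + 0.48·5.2) / 9.14 = 0.6349 mg/L.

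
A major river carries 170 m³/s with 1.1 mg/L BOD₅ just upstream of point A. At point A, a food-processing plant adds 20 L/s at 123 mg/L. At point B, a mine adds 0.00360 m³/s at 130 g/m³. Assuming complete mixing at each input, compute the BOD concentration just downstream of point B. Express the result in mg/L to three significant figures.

1.12 mg/L

20 L/s = 0.02 m³/s.
After input A: C = (170·1.1 + 0.02·123) / 170 = 1.114 mg/L.
After input B: C = (170·1.114 + 0.0036·130) / 170 = 1.117 mg/L.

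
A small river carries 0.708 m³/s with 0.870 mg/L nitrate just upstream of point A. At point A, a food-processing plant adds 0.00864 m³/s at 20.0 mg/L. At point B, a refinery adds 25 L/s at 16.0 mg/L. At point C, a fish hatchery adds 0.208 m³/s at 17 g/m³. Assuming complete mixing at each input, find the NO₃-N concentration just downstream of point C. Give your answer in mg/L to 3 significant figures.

After input A: C = (0.708·0.87 + 0.00864·20) / 0.7166 = 1.101 mg/L.
25 L/s = 0.025 m³/s.
After input B: C = (0.7166·1.101 + 0.025·16) / 0.7416 = 1.603 mg/L.
After input C: C = (0.7416·1.603 + 0.208·17) / 0.9496 = 4.975 mg/L.

4.98 mg/L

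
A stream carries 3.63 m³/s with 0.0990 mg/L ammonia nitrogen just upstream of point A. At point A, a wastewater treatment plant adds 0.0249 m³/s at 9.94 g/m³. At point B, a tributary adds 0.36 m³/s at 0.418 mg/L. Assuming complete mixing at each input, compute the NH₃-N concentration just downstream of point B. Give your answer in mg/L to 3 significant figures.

0.189 mg/L

After input A: C = (3.63·0.099 + 0.0249·9.94) / 3.655 = 0.166 mg/L.
After input B: C = (3.655·0.166 + 0.36·0.418) / 4.015 = 0.1886 mg/L.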